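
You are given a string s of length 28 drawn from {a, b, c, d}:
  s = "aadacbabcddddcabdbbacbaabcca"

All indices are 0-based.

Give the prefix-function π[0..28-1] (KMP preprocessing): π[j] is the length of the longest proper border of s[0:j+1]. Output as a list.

[0, 1, 0, 1, 0, 0, 1, 0, 0, 0, 0, 0, 0, 0, 1, 0, 0, 0, 0, 1, 0, 0, 1, 2, 0, 0, 0, 1]

π[0] = 0
j=1 s[j]='a': π[1]=1 (border 'a')
j=2 s[j]='d': k: 1→0; π[2]=0 (border '')
j=3 s[j]='a': π[3]=1 (border 'a')
j=4 s[j]='c': k: 1→0; π[4]=0 (border '')
j=5 s[j]='b': π[5]=0 (border '')
j=6 s[j]='a': π[6]=1 (border 'a')
j=7 s[j]='b': k: 1→0; π[7]=0 (border '')
j=8 s[j]='c': π[8]=0 (border '')
j=9 s[j]='d': π[9]=0 (border '')
j=10 s[j]='d': π[10]=0 (border '')
j=11 s[j]='d': π[11]=0 (border '')
j=12 s[j]='d': π[12]=0 (border '')
j=13 s[j]='c': π[13]=0 (border '')
j=14 s[j]='a': π[14]=1 (border 'a')
j=15 s[j]='b': k: 1→0; π[15]=0 (border '')
j=16 s[j]='d': π[16]=0 (border '')
j=17 s[j]='b': π[17]=0 (border '')
j=18 s[j]='b': π[18]=0 (border '')
j=19 s[j]='a': π[19]=1 (border 'a')
j=20 s[j]='c': k: 1→0; π[20]=0 (border '')
j=21 s[j]='b': π[21]=0 (border '')
j=22 s[j]='a': π[22]=1 (border 'a')
j=23 s[j]='a': π[23]=2 (border 'aa')
j=24 s[j]='b': k: 2→1→0; π[24]=0 (border '')
j=25 s[j]='c': π[25]=0 (border '')
j=26 s[j]='c': π[26]=0 (border '')
j=27 s[j]='a': π[27]=1 (border 'a')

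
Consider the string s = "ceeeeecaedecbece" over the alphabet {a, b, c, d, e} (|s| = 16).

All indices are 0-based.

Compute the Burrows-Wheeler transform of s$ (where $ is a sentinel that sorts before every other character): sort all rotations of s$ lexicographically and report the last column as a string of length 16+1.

ecceee$ecedbaeeec

rank  rotation           last
    0  $ceeeeecaedecbece  e
    1  aedecbece$ceeeeec  c
    2  bece$ceeeeecaedec  c
    3  caedecbece$ceeeee  e
    4  cbece$ceeeeecaede  e
    5  ce$ceeeeecaedecbe  e
    6  ceeeeecaedecbece$  $
    7  decbece$ceeeeecae  e
    8  e$ceeeeecaedecbec  c
    9  ecaedecbece$ceeee  e
   10  ecbece$ceeeeecaed  d
   11  ece$ceeeeecaedecb  b
   12  edecbece$ceeeeeca  a
   13  eecaedecbece$ceee  e
   14  eeecaedecbece$cee  e
   15  eeeecaedecbece$ce  e
   16  eeeeecaedecbece$c  c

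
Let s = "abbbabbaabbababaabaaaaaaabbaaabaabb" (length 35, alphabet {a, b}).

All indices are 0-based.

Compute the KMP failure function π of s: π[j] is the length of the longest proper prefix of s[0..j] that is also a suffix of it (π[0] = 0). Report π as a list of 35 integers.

π[0] = 0
j=1 s[j]='b': π[1]=0 (border '')
j=2 s[j]='b': π[2]=0 (border '')
j=3 s[j]='b': π[3]=0 (border '')
j=4 s[j]='a': π[4]=1 (border 'a')
j=5 s[j]='b': π[5]=2 (border 'ab')
j=6 s[j]='b': π[6]=3 (border 'abb')
j=7 s[j]='a': k: 3→0; π[7]=1 (border 'a')
j=8 s[j]='a': k: 1→0; π[8]=1 (border 'a')
j=9 s[j]='b': π[9]=2 (border 'ab')
j=10 s[j]='b': π[10]=3 (border 'abb')
j=11 s[j]='a': k: 3→0; π[11]=1 (border 'a')
j=12 s[j]='b': π[12]=2 (border 'ab')
j=13 s[j]='a': k: 2→0; π[13]=1 (border 'a')
j=14 s[j]='b': π[14]=2 (border 'ab')
j=15 s[j]='a': k: 2→0; π[15]=1 (border 'a')
j=16 s[j]='a': k: 1→0; π[16]=1 (border 'a')
j=17 s[j]='b': π[17]=2 (border 'ab')
j=18 s[j]='a': k: 2→0; π[18]=1 (border 'a')
j=19 s[j]='a': k: 1→0; π[19]=1 (border 'a')
j=20 s[j]='a': k: 1→0; π[20]=1 (border 'a')
j=21 s[j]='a': k: 1→0; π[21]=1 (border 'a')
j=22 s[j]='a': k: 1→0; π[22]=1 (border 'a')
j=23 s[j]='a': k: 1→0; π[23]=1 (border 'a')
j=24 s[j]='a': k: 1→0; π[24]=1 (border 'a')
j=25 s[j]='b': π[25]=2 (border 'ab')
j=26 s[j]='b': π[26]=3 (border 'abb')
j=27 s[j]='a': k: 3→0; π[27]=1 (border 'a')
j=28 s[j]='a': k: 1→0; π[28]=1 (border 'a')
j=29 s[j]='a': k: 1→0; π[29]=1 (border 'a')
j=30 s[j]='b': π[30]=2 (border 'ab')
j=31 s[j]='a': k: 2→0; π[31]=1 (border 'a')
j=32 s[j]='a': k: 1→0; π[32]=1 (border 'a')
j=33 s[j]='b': π[33]=2 (border 'ab')
j=34 s[j]='b': π[34]=3 (border 'abb')

[0, 0, 0, 0, 1, 2, 3, 1, 1, 2, 3, 1, 2, 1, 2, 1, 1, 2, 1, 1, 1, 1, 1, 1, 1, 2, 3, 1, 1, 1, 2, 1, 1, 2, 3]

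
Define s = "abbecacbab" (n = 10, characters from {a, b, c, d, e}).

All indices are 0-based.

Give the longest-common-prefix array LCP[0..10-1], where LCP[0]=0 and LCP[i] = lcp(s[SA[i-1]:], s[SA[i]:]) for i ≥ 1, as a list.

rank | idx | suffix
   0 |   8 | ab
   1 |   0 | abbecacbab
   2 |   5 | acbab
   3 |   9 | b
   4 |   7 | bab
   5 |   1 | bbecacbab
   6 |   2 | becacbab
   7 |   4 | cacbab
   8 |   6 | cbab
   9 |   3 | ecacbab

SA = [8, 0, 5, 9, 7, 1, 2, 4, 6, 3]
i: (SA[i-1],SA[i]) lcp shared
  1: (8,0) 2 'ab'
  2: (0,5) 1 'a'
  3: (5,9) 0 ''
  4: (9,7) 1 'b'
  5: (7,1) 1 'b'
  6: (1,2) 1 'b'
  7: (2,4) 0 ''
  8: (4,6) 1 'c'
  9: (6,3) 0 ''

[0, 2, 1, 0, 1, 1, 1, 0, 1, 0]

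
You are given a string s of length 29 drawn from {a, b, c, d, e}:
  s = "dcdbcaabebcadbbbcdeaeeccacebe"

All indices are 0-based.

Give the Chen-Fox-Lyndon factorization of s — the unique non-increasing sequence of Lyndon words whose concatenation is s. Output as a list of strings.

emit factor 1: 'd' (i=0, period=1)
emit factor 2: 'cd' (i=1, period=2)
emit factor 3: 'bc' (i=3, period=2)
emit factor 4: 'aabebcadbbbcdeaeeccacebe' (i=5, period=24)

["d", "cd", "bc", "aabebcadbbbcdeaeeccacebe"]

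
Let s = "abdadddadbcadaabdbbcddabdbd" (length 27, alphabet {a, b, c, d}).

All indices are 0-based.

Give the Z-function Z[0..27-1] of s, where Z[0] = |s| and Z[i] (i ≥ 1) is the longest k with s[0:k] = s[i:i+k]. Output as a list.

[27, 0, 0, 1, 0, 0, 0, 1, 0, 0, 0, 1, 0, 1, 3, 0, 0, 0, 0, 0, 0, 0, 3, 0, 0, 0, 0]

Z[0]=27
i=1: outside box; Z[1]=0
i=2: outside box; Z[2]=0
i=3: outside box; Z[3]=1 grow→box=[3,4)
i=4: outside box; Z[4]=0
i=5: outside box; Z[5]=0
i=6: outside box; Z[6]=0
i=7: outside box; Z[7]=1 grow→box=[7,8)
i=8: outside box; Z[8]=0
i=9: outside box; Z[9]=0
i=10: outside box; Z[10]=0
i=11: outside box; Z[11]=1 grow→box=[11,12)
i=12: outside box; Z[12]=0
i=13: outside box; Z[13]=1 grow→box=[13,14)
i=14: outside box; Z[14]=3 grow→box=[14,17)
i=15: min(r-i=2, Z[1]=0)=0; Z[15]=0
i=16: min(r-i=1, Z[2]=0)=0; Z[16]=0
i=17: outside box; Z[17]=0
i=18: outside box; Z[18]=0
i=19: outside box; Z[19]=0
i=20: outside box; Z[20]=0
i=21: outside box; Z[21]=0
i=22: outside box; Z[22]=3 grow→box=[22,25)
i=23: min(r-i=2, Z[1]=0)=0; Z[23]=0
i=24: min(r-i=1, Z[2]=0)=0; Z[24]=0
i=25: outside box; Z[25]=0
i=26: outside box; Z[26]=0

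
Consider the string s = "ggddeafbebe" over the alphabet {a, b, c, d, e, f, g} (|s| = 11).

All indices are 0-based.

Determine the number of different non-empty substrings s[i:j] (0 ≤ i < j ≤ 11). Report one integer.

rank | idx | suffix
   0 |   5 | afbebe
   1 |   9 | be
   2 |   7 | bebe
   3 |   2 | ddeafbebe
   4 |   3 | deafbebe
   5 |  10 | e
   6 |   4 | eafbebe
   7 |   8 | ebe
   8 |   6 | fbebe
   9 |   1 | gddeafbebe
  10 |   0 | ggddeafbebe

SA = [5, 9, 7, 2, 3, 10, 4, 8, 6, 1, 0]
[i] adj suffixes → lcp
  [1] 5/9 → 0 ('')
  [2] 9/7 → 2 ('be')
  [3] 7/2 → 0 ('')
  [4] 2/3 → 1 ('d')
  [5] 3/10 → 0 ('')
  [6] 10/4 → 1 ('e')
  [7] 4/8 → 1 ('e')
  [8] 8/6 → 0 ('')
  [9] 6/1 → 0 ('')
  [10] 1/0 → 1 ('g')

n(n+1)/2 = 11·12/2 = 66
Σ LCP = 0 + 0 + 2 + 0 + 1 + 0 + 1 + 1 + 0 + 0 + 1 = 6
distinct = 66 − 6 = 60

60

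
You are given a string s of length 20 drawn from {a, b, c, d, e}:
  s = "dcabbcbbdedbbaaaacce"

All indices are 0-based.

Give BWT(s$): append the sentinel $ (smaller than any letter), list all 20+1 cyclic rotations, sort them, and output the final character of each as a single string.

rank  rotation               last
    0  $dcabbcbbdedbbaaaacce  e
    1  aaaacce$dcabbcbbdedbb  b
    2  aaacce$dcabbcbbdedbba  a
    3  aacce$dcabbcbbdedbbaa  a
    4  abbcbbdedbbaaaacce$dc  c
    5  acce$dcabbcbbdedbbaaa  a
    6  baaaacce$dcabbcbbdedb  b
    7  bbaaaacce$dcabbcbbded  d
    8  bbcbbdedbbaaaacce$dca  a
    9  bbdedbbaaaacce$dcabbc  c
   10  bcbbdedbbaaaacce$dcab  b
   11  bdedbbaaaacce$dcabbcb  b
   12  cabbcbbdedbbaaaacce$d  d
   13  cbbdedbbaaaacce$dcabb  b
   14  cce$dcabbcbbdedbbaaaa  a
   15  ce$dcabbcbbdedbbaaaac  c
   16  dbbaaaacce$dcabbcbbde  e
   17  dcabbcbbdedbbaaaacce$  $
   18  dedbbaaaacce$dcabbcbb  b
   19  e$dcabbcbbdedbbaaaacc  c
   20  edbbaaaacce$dcabbcbbd  d

ebaacabdacbbdbace$bcd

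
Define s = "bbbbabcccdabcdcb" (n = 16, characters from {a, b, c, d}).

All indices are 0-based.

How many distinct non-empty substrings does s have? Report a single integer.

116

rank | idx | suffix
   0 |   4 | abcccdabcdcb
   1 |  10 | abcdcb
   2 |  15 | b
   3 |   3 | babcccdabcdcb
   4 |   2 | bbabcccdabcdcb
   5 |   1 | bbbabcccdabcdcb
   6 |   0 | bbbbabcccdabcdcb
   7 |   5 | bcccdabcdcb
   8 |  11 | bcdcb
   9 |  14 | cb
  10 |   6 | cccdabcdcb
  11 |   7 | ccdabcdcb
  12 |   8 | cdabcdcb
  13 |  12 | cdcb
  14 |   9 | dabcdcb
  15 |  13 | dcb

SA = [4, 10, 15, 3, 2, 1, 0, 5, 11, 14, 6, 7, 8, 12, 9, 13]
[i] adj suffixes → lcp
  [1] 4/10 → 3 ('abc')
  [2] 10/15 → 0 ('')
  [3] 15/3 → 1 ('b')
  [4] 3/2 → 1 ('b')
  [5] 2/1 → 2 ('bb')
  [6] 1/0 → 3 ('bbb')
  [7] 0/5 → 1 ('b')
  [8] 5/11 → 2 ('bc')
  [9] 11/14 → 0 ('')
  [10] 14/6 → 1 ('c')
  [11] 6/7 → 2 ('cc')
  [12] 7/8 → 1 ('c')
  [13] 8/12 → 2 ('cd')
  [14] 12/9 → 0 ('')
  [15] 9/13 → 1 ('d')

n(n+1)/2 = 16·17/2 = 136
Σ LCP = 0 + 3 + 0 + 1 + 1 + 2 + 3 + 1 + 2 + 0 + 1 + 2 + 1 + 2 + 0 + 1 = 20
distinct = 136 − 20 = 116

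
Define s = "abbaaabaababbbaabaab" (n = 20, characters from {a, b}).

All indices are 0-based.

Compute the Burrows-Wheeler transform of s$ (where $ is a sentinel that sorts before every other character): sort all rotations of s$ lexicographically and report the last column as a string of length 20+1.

rank  rotation               last
    0  $abbaaabaababbbaabaab  b
    1  aaabaababbbaabaab$abb  b
    2  aab$abbaaabaababbbaab  b
    3  aabaab$abbaaabaababbb  b
    4  aabaababbbaabaab$abba  a
    5  aababbbaabaab$abbaaab  b
    6  ab$abbaaabaababbbaaba  a
    7  abaab$abbaaabaababbba  a
    8  abaababbbaabaab$abbaa  a
    9  ababbbaabaab$abbaaaba  a
   10  abbaaabaababbbaabaab$  $
   11  abbbaabaab$abbaaabaab  b
   12  b$abbaaabaababbbaabaa  a
   13  baaabaababbbaabaab$ab  b
   14  baab$abbaaabaababbbaa  a
   15  baabaab$abbaaabaababb  b
   16  baababbbaabaab$abbaaa  a
   17  babbbaabaab$abbaaabaa  a
   18  bbaaabaababbbaabaab$a  a
   19  bbaabaab$abbaaabaabab  b
   20  bbbaabaab$abbaaabaaba  a

bbbbabaaaa$bababaaaba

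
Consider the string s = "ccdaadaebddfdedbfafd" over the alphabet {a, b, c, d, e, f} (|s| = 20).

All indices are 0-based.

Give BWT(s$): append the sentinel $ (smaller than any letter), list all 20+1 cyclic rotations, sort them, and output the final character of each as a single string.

rank  rotation               last
    0  $ccdaadaebddfdedbfafd  d
    1  aadaebddfdedbfafd$ccd  d
    2  adaebddfdedbfafd$ccda  a
    3  aebddfdedbfafd$ccdaad  d
    4  afd$ccdaadaebddfdedbf  f
    5  bddfdedbfafd$ccdaadae  e
    6  bfafd$ccdaadaebddfded  d
    7  ccdaadaebddfdedbfafd$  $
    8  cdaadaebddfdedbfafd$c  c
    9  d$ccdaadaebddfdedbfaf  f
   10  daadaebddfdedbfafd$cc  c
   11  daebddfdedbfafd$ccdaa  a
   12  dbfafd$ccdaadaebddfde  e
   13  ddfdedbfafd$ccdaadaeb  b
   14  dedbfafd$ccdaadaebddf  f
   15  dfdedbfafd$ccdaadaebd  d
   16  ebddfdedbfafd$ccdaada  a
   17  edbfafd$ccdaadaebddfd  d
   18  fafd$ccdaadaebddfdedb  b
   19  fd$ccdaadaebddfdedbfa  a
   20  fdedbfafd$ccdaadaebdd  d

ddadfed$cfcaebfdadbad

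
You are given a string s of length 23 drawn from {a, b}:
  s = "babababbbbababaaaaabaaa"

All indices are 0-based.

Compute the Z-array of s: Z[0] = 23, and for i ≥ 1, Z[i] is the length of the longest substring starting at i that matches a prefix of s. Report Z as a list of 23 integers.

Z[0]=23
i=1: i≥r, start 0; Z[1]=0
i=2: i≥r, start 0; Z[2]=5 extend→box=[2,7)
i=3: min(r-i=4, Z[1]=0)=0; Z[3]=0
i=4: min(r-i=3, Z[2]=5)=3; Z[4]=3
i=5: min(r-i=2, Z[3]=0)=0; Z[5]=0
i=6: min(r-i=1, Z[4]=3)=1; Z[6]=1
i=7: i≥r, start 0; Z[7]=1 extend→box=[7,8)
i=8: i≥r, start 0; Z[8]=1 extend→box=[8,9)
i=9: i≥r, start 0; Z[9]=6 extend→box=[9,15)
i=10: min(r-i=5, Z[1]=0)=0; Z[10]=0
i=11: min(r-i=4, Z[2]=5)=4; Z[11]=4
i=12: min(r-i=3, Z[3]=0)=0; Z[12]=0
i=13: min(r-i=2, Z[4]=3)=2; Z[13]=2
i=14: min(r-i=1, Z[5]=0)=0; Z[14]=0
i=15: i≥r, start 0; Z[15]=0
i=16: i≥r, start 0; Z[16]=0
i=17: i≥r, start 0; Z[17]=0
i=18: i≥r, start 0; Z[18]=0
i=19: i≥r, start 0; Z[19]=2 extend→box=[19,21)
i=20: min(r-i=1, Z[1]=0)=0; Z[20]=0
i=21: i≥r, start 0; Z[21]=0
i=22: i≥r, start 0; Z[22]=0

[23, 0, 5, 0, 3, 0, 1, 1, 1, 6, 0, 4, 0, 2, 0, 0, 0, 0, 0, 2, 0, 0, 0]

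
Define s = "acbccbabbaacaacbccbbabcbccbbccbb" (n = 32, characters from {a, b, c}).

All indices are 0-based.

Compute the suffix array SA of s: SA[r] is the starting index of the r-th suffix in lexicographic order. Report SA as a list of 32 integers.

[9, 12, 6, 20, 10, 0, 13, 31, 8, 5, 19, 30, 7, 18, 26, 21, 2, 27, 15, 23, 11, 4, 29, 17, 25, 1, 14, 22, 3, 28, 16, 24]

rank | idx | suffix
   0 |   9 | aacaacbccbbabcbccbbccbb
   1 |  12 | aacbccbbabcbccbbccbb
   2 |   6 | abbaacaacbccbbabcbccbbccbb
   3 |  20 | abcbccbbccbb
   4 |  10 | acaacbccbbabcbccbbccbb
   5 |   0 | acbccbabbaacaacbccbbabcbccbbccbb
   6 |  13 | acbccbbabcbccbbccbb
   7 |  31 | b
   8 |   8 | baacaacbccbbabcbccbbccbb
   9 |   5 | babbaacaacbccbbabcbccbbccbb
  10 |  19 | babcbccbbccbb
  11 |  30 | bb
  12 |   7 | bbaacaacbccbbabcbccbbccbb
  13 |  18 | bbabcbccbbccbb
  14 |  26 | bbccbb
  15 |  21 | bcbccbbccbb
  16 |   2 | bccbabbaacaacbccbbabcbccbbccbb
  17 |  27 | bccbb
  18 |  15 | bccbbabcbccbbccbb
  19 |  23 | bccbbccbb
  20 |  11 | caacbccbbabcbccbbccbb
  21 |   4 | cbabbaacaacbccbbabcbccbbccbb
  22 |  29 | cbb
  23 |  17 | cbbabcbccbbccbb
  24 |  25 | cbbccbb
  25 |   1 | cbccbabbaacaacbccbbabcbccbbccbb
  26 |  14 | cbccbbabcbccbbccbb
  27 |  22 | cbccbbccbb
  28 |   3 | ccbabbaacaacbccbbabcbccbbccbb
  29 |  28 | ccbb
  30 |  16 | ccbbabcbccbbccbb
  31 |  24 | ccbbccbb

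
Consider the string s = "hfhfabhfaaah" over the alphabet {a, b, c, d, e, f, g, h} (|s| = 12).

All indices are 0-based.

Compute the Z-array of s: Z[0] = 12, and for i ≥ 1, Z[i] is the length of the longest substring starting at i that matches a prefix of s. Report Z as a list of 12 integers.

[12, 0, 2, 0, 0, 0, 2, 0, 0, 0, 0, 1]

Z[0]=12
i=1: i≥r, start 0; Z[1]=0
i=2: i≥r, start 0; Z[2]=2 scan→box=[2,4)
i=3: min(r-i=1, Z[1]=0)=0; Z[3]=0
i=4: i≥r, start 0; Z[4]=0
i=5: i≥r, start 0; Z[5]=0
i=6: i≥r, start 0; Z[6]=2 scan→box=[6,8)
i=7: min(r-i=1, Z[1]=0)=0; Z[7]=0
i=8: i≥r, start 0; Z[8]=0
i=9: i≥r, start 0; Z[9]=0
i=10: i≥r, start 0; Z[10]=0
i=11: i≥r, start 0; Z[11]=1 scan→box=[11,12)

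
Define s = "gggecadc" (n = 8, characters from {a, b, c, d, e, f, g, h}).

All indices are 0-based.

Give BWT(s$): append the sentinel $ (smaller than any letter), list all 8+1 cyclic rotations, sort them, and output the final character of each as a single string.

ccdeaggg$

rank  rotation   last
    0  $gggecadc  c
    1  adc$gggec  c
    2  c$gggecad  d
    3  cadc$ggge  e
    4  dc$gggeca  a
    5  ecadc$ggg  g
    6  gecadc$gg  g
    7  ggecadc$g  g
    8  gggecadc$  $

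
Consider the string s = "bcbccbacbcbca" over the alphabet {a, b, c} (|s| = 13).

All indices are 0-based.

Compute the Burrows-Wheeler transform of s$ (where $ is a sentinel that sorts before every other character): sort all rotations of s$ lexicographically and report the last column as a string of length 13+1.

acbccc$cbcbabb

rank  rotation        last
    0  $bcbccbacbcbca  a
    1  a$bcbccbacbcbc  c
    2  acbcbca$bcbccb  b
    3  bacbcbca$bcbcc  c
    4  bca$bcbccbacbc  c
    5  bcbca$bcbccbac  c
    6  bcbccbacbcbca$  $
    7  bccbacbcbca$bc  c
    8  ca$bcbccbacbcb  b
    9  cbacbcbca$bcbc  c
   10  cbca$bcbccbacb  b
   11  cbcbca$bcbccba  a
   12  cbccbacbcbca$b  b
   13  ccbacbcbca$bcb  b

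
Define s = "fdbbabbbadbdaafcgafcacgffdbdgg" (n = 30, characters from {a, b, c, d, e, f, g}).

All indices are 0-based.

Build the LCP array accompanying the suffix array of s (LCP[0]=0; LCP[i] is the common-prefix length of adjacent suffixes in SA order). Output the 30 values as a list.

[0, 1, 1, 1, 1, 3, 0, 2, 1, 3, 2, 1, 2, 0, 1, 2, 0, 1, 2, 3, 1, 0, 2, 1, 3, 1, 0, 1, 1, 1]

rank→(start, suffix):
  0 → (12, 'aafcgafcacgffdbdgg')
  1 → (4, 'abbbadbdaafcgafcacgffdbdgg')
  2 → (20, 'acgffdbdgg')
  3 → (8, 'adbdaafcgafcacgffdbdgg')
  4 → (17, 'afcacgffdbdgg')
  5 → (13, 'afcgafcacgffdbdgg')
  6 → (3, 'babbbadbdaafcgafcacgffdbdgg')
  7 → (7, 'badbdaafcgafcacgffdbdgg')
  8 → (2, 'bbabbbadbdaafcgafcacgffdbdgg')
  9 → (6, 'bbadbdaafcgafcacgffdbdgg')
  10 → (5, 'bbbadbdaafcgafcacgffdbdgg')
  11 → (10, 'bdaafcgafcacgffdbdgg')
  12 → (26, 'bdgg')
  13 → (19, 'cacgffdbdgg')
  14 → (15, 'cgafcacgffdbdgg')
  15 → (21, 'cgffdbdgg')
  16 → (11, 'daafcgafcacgffdbdgg')
  17 → (1, 'dbbabbbadbdaafcgafcacgffdbdgg')
  18 → (9, 'dbdaafcgafcacgffdbdgg')
  19 → (25, 'dbdgg')
  20 → (27, 'dgg')
  21 → (18, 'fcacgffdbdgg')
  22 → (14, 'fcgafcacgffdbdgg')
  23 → (0, 'fdbbabbbadbdaafcgafcacgffdbdgg')
  24 → (24, 'fdbdgg')
  25 → (23, 'ffdbdgg')
  26 → (29, 'g')
  27 → (16, 'gafcacgffdbdgg')
  28 → (22, 'gffdbdgg')
  29 → (28, 'gg')

SA = [12, 4, 20, 8, 17, 13, 3, 7, 2, 6, 5, 10, 26, 19, 15, 21, 11, 1, 9, 25, 27, 18, 14, 0, 24, 23, 29, 16, 22, 28]
[i] adj suffixes → lcp
  [1] 12/4 → 1 ('a')
  [2] 4/20 → 1 ('a')
  [3] 20/8 → 1 ('a')
  [4] 8/17 → 1 ('a')
  [5] 17/13 → 3 ('afc')
  [6] 13/3 → 0 ('')
  [7] 3/7 → 2 ('ba')
  [8] 7/2 → 1 ('b')
  [9] 2/6 → 3 ('bba')
  [10] 6/5 → 2 ('bb')
  [11] 5/10 → 1 ('b')
  [12] 10/26 → 2 ('bd')
  [13] 26/19 → 0 ('')
  [14] 19/15 → 1 ('c')
  [15] 15/21 → 2 ('cg')
  [16] 21/11 → 0 ('')
  [17] 11/1 → 1 ('d')
  [18] 1/9 → 2 ('db')
  [19] 9/25 → 3 ('dbd')
  [20] 25/27 → 1 ('d')
  [21] 27/18 → 0 ('')
  [22] 18/14 → 2 ('fc')
  [23] 14/0 → 1 ('f')
  [24] 0/24 → 3 ('fdb')
  [25] 24/23 → 1 ('f')
  [26] 23/29 → 0 ('')
  [27] 29/16 → 1 ('g')
  [28] 16/22 → 1 ('g')
  [29] 22/28 → 1 ('g')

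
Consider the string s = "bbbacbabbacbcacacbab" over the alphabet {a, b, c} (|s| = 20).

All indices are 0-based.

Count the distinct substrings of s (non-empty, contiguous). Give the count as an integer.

sorted suffixes:
  #0 SA[0]=18  'ab'
  #1 SA[1]=6  'abbacbcacacbab'
  #2 SA[2]=13  'acacbab'
  #3 SA[3]=15  'acbab'
  #4 SA[4]=3  'acbabbacbcacacbab'
  #5 SA[5]=9  'acbcacacbab'
  #6 SA[6]=19  'b'
  #7 SA[7]=17  'bab'
  #8 SA[8]=5  'babbacbcacacbab'
  #9 SA[9]=2  'bacbabbacbcacacbab'
  #10 SA[10]=8  'bacbcacacbab'
  #11 SA[11]=1  'bbacbabbacbcacacbab'
  #12 SA[12]=7  'bbacbcacacbab'
  #13 SA[13]=0  'bbbacbabbacbcacacbab'
  #14 SA[14]=11  'bcacacbab'
  #15 SA[15]=12  'cacacbab'
  #16 SA[16]=14  'cacbab'
  #17 SA[17]=16  'cbab'
  #18 SA[18]=4  'cbabbacbcacacbab'
  #19 SA[19]=10  'cbcacacbab'

SA = [18, 6, 13, 15, 3, 9, 19, 17, 5, 2, 8, 1, 7, 0, 11, 12, 14, 16, 4, 10]
i: (SA[i-1],SA[i]) lcp shared
  1: (18,6) 2 'ab'
  2: (6,13) 1 'a'
  3: (13,15) 2 'ac'
  4: (15,3) 5 'acbab'
  5: (3,9) 3 'acb'
  6: (9,19) 0 ''
  7: (19,17) 1 'b'
  8: (17,5) 3 'bab'
  9: (5,2) 2 'ba'
  10: (2,8) 4 'bacb'
  11: (8,1) 1 'b'
  12: (1,7) 5 'bbacb'
  13: (7,0) 2 'bb'
  14: (0,11) 1 'b'
  15: (11,12) 0 ''
  16: (12,14) 3 'cac'
  17: (14,16) 1 'c'
  18: (16,4) 4 'cbab'
  19: (4,10) 2 'cb'

n(n+1)/2 = 20·21/2 = 210
Σ LCP = 0 + 2 + 1 + 2 + 5 + 3 + 0 + 1 + 3 + 2 + 4 + 1 + 5 + 2 + 1 + 0 + 3 + 1 + 4 + 2 = 42
distinct = 210 − 42 = 168

168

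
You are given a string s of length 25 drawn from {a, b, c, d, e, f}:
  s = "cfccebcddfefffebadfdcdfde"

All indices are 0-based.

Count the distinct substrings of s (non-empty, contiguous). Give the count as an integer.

298

rank→(start, suffix):
  0 → (16, 'adfdcdfde')
  1 → (15, 'badfdcdfde')
  2 → (5, 'bcddfefffebadfdcdfde')
  3 → (2, 'ccebcddfefffebadfdcdfde')
  4 → (6, 'cddfefffebadfdcdfde')
  5 → (20, 'cdfde')
  6 → (3, 'cebcddfefffebadfdcdfde')
  7 → (0, 'cfccebcddfefffebadfdcdfde')
  8 → (19, 'dcdfde')
  9 → (7, 'ddfefffebadfdcdfde')
  10 → (23, 'de')
  11 → (17, 'dfdcdfde')
  12 → (21, 'dfde')
  13 → (8, 'dfefffebadfdcdfde')
  14 → (24, 'e')
  15 → (14, 'ebadfdcdfde')
  16 → (4, 'ebcddfefffebadfdcdfde')
  17 → (10, 'efffebadfdcdfde')
  18 → (1, 'fccebcddfefffebadfdcdfde')
  19 → (18, 'fdcdfde')
  20 → (22, 'fde')
  21 → (13, 'febadfdcdfde')
  22 → (9, 'fefffebadfdcdfde')
  23 → (12, 'ffebadfdcdfde')
  24 → (11, 'fffebadfdcdfde')

SA = [16, 15, 5, 2, 6, 20, 3, 0, 19, 7, 23, 17, 21, 8, 24, 14, 4, 10, 1, 18, 22, 13, 9, 12, 11]
rank  pair      lcp
   1  s[16:],s[15:]  0  ''
   2  s[15:],s[5:]  1  'b'
   3  s[5:],s[2:]  0  ''
   4  s[2:],s[6:]  1  'c'
   5  s[6:],s[20:]  2  'cd'
   6  s[20:],s[3:]  1  'c'
   7  s[3:],s[0:]  1  'c'
   8  s[0:],s[19:]  0  ''
   9  s[19:],s[7:]  1  'd'
  10  s[7:],s[23:]  1  'd'
  11  s[23:],s[17:]  1  'd'
  12  s[17:],s[21:]  3  'dfd'
  13  s[21:],s[8:]  2  'df'
  14  s[8:],s[24:]  0  ''
  15  s[24:],s[14:]  1  'e'
  16  s[14:],s[4:]  2  'eb'
  17  s[4:],s[10:]  1  'e'
  18  s[10:],s[1:]  0  ''
  19  s[1:],s[18:]  1  'f'
  20  s[18:],s[22:]  2  'fd'
  21  s[22:],s[13:]  1  'f'
  22  s[13:],s[9:]  2  'fe'
  23  s[9:],s[12:]  1  'f'
  24  s[12:],s[11:]  2  'ff'

n(n+1)/2 = 25·26/2 = 325
Σ LCP = 0 + 0 + 1 + 0 + 1 + 2 + 1 + 1 + 0 + 1 + 1 + 1 + 3 + 2 + 0 + 1 + 2 + 1 + 0 + 1 + 2 + 1 + 2 + 1 + 2 = 27
distinct = 325 − 27 = 298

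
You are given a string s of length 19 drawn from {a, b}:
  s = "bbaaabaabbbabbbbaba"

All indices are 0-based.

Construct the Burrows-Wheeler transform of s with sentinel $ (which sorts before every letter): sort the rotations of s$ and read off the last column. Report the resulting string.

abbabbaabababb$bbbaa

rank  rotation              last
    0  $bbaaabaabbbabbbbaba  a
    1  a$bbaaabaabbbabbbbab  b
    2  aaabaabbbabbbbaba$bb  b
    3  aabaabbbabbbbaba$bba  a
    4  aabbbabbbbaba$bbaaab  b
    5  aba$bbaaabaabbbabbbb  b
    6  abaabbbabbbbaba$bbaa  a
    7  abbbabbbbaba$bbaaaba  a
    8  abbbbaba$bbaaabaabbb  b
    9  ba$bbaaabaabbbabbbba  a
   10  baaabaabbbabbbbaba$b  b
   11  baabbbabbbbaba$bbaaa  a
   12  baba$bbaaabaabbbabbb  b
   13  babbbbaba$bbaaabaabb  b
   14  bbaaabaabbbabbbbaba$  $
   15  bbaba$bbaaabaabbbabb  b
   16  bbabbbbaba$bbaaabaab  b
   17  bbbaba$bbaaabaabbbab  b
   18  bbbabbbbaba$bbaaabaa  a
   19  bbbbaba$bbaaabaabbba  a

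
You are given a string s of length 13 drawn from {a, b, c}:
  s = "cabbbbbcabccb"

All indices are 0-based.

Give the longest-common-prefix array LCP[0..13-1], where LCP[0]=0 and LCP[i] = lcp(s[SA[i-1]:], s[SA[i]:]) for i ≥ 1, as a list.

[0, 2, 0, 1, 4, 3, 2, 1, 2, 0, 3, 1, 1]

rank | idx | suffix
   0 |   1 | abbbbbcabccb
   1 |   8 | abccb
   2 |  12 | b
   3 |   2 | bbbbbcabccb
   4 |   3 | bbbbcabccb
   5 |   4 | bbbcabccb
   6 |   5 | bbcabccb
   7 |   6 | bcabccb
   8 |   9 | bccb
   9 |   0 | cabbbbbcabccb
  10 |   7 | cabccb
  11 |  11 | cb
  12 |  10 | ccb

SA = [1, 8, 12, 2, 3, 4, 5, 6, 9, 0, 7, 11, 10]
[i] adj suffixes → lcp
  [1] 1/8 → 2 ('ab')
  [2] 8/12 → 0 ('')
  [3] 12/2 → 1 ('b')
  [4] 2/3 → 4 ('bbbb')
  [5] 3/4 → 3 ('bbb')
  [6] 4/5 → 2 ('bb')
  [7] 5/6 → 1 ('b')
  [8] 6/9 → 2 ('bc')
  [9] 9/0 → 0 ('')
  [10] 0/7 → 3 ('cab')
  [11] 7/11 → 1 ('c')
  [12] 11/10 → 1 ('c')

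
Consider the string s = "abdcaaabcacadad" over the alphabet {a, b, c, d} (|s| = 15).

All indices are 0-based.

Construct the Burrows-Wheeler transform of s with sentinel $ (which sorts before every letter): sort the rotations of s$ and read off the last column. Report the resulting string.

dcaa$cdcaadbaaab

rank  rotation          last
    0  $abdcaaabcacadad  d
    1  aaabcacadad$abdc  c
    2  aabcacadad$abdca  a
    3  abcacadad$abdcaa  a
    4  abdcaaabcacadad$  $
    5  acadad$abdcaaabc  c
    6  ad$abdcaaabcacad  d
    7  adad$abdcaaabcac  c
    8  bcacadad$abdcaaa  a
    9  bdcaaabcacadad$a  a
   10  caaabcacadad$abd  d
   11  cacadad$abdcaaab  b
   12  cadad$abdcaaabca  a
   13  d$abdcaaabcacada  a
   14  dad$abdcaaabcaca  a
   15  dcaaabcacadad$ab  b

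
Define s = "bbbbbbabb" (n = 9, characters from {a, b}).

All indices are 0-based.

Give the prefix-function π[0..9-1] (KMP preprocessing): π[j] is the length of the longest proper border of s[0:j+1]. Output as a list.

[0, 1, 2, 3, 4, 5, 0, 1, 2]

π[0] = 0
j=1 s[j]='b': π[1]=1 (border 'b')
j=2 s[j]='b': π[2]=2 (border 'bb')
j=3 s[j]='b': π[3]=3 (border 'bbb')
j=4 s[j]='b': π[4]=4 (border 'bbbb')
j=5 s[j]='b': π[5]=5 (border 'bbbbb')
j=6 s[j]='a': k: 5→4→3→2→1→0; π[6]=0 (border '')
j=7 s[j]='b': π[7]=1 (border 'b')
j=8 s[j]='b': π[8]=2 (border 'bb')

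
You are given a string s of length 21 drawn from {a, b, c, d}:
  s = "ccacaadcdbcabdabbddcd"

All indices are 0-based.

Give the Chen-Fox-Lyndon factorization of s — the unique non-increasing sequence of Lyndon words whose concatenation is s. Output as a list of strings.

emit factor 1: 'c' (i=0, period=1)
emit factor 2: 'c' (i=1, period=1)
emit factor 3: 'ac' (i=2, period=2)
emit factor 4: 'aadcdbcabdabbddcd' (i=4, period=17)

["c", "c", "ac", "aadcdbcabdabbddcd"]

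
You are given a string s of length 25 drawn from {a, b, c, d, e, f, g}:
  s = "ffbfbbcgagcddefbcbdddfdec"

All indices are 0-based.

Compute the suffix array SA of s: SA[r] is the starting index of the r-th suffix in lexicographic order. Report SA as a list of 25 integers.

rank→(start, suffix):
  0 → (8, 'agcddefbcbdddfdec')
  1 → (4, 'bbcgagcddefbcbdddfdec')
  2 → (15, 'bcbdddfdec')
  3 → (5, 'bcgagcddefbcbdddfdec')
  4 → (17, 'bdddfdec')
  5 → (2, 'bfbbcgagcddefbcbdddfdec')
  6 → (24, 'c')
  7 → (16, 'cbdddfdec')
  8 → (10, 'cddefbcbdddfdec')
  9 → (6, 'cgagcddefbcbdddfdec')
  10 → (18, 'dddfdec')
  11 → (11, 'ddefbcbdddfdec')
  12 → (19, 'ddfdec')
  13 → (22, 'dec')
  14 → (12, 'defbcbdddfdec')
  15 → (20, 'dfdec')
  16 → (23, 'ec')
  17 → (13, 'efbcbdddfdec')
  18 → (3, 'fbbcgagcddefbcbdddfdec')
  19 → (14, 'fbcbdddfdec')
  20 → (1, 'fbfbbcgagcddefbcbdddfdec')
  21 → (21, 'fdec')
  22 → (0, 'ffbfbbcgagcddefbcbdddfdec')
  23 → (7, 'gagcddefbcbdddfdec')
  24 → (9, 'gcddefbcbdddfdec')

[8, 4, 15, 5, 17, 2, 24, 16, 10, 6, 18, 11, 19, 22, 12, 20, 23, 13, 3, 14, 1, 21, 0, 7, 9]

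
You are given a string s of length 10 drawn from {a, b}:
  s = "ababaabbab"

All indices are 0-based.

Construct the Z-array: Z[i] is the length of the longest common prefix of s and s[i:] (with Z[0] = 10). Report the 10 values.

Z[0]=10
i=1: fresh scan; Z[1]=0
i=2: fresh scan; Z[2]=3 extend→box=[2,5)
i=3: min(r-i=2, Z[1]=0)=0; Z[3]=0
i=4: min(r-i=1, Z[2]=3)=1; Z[4]=1
i=5: fresh scan; Z[5]=2 extend→box=[5,7)
i=6: min(r-i=1, Z[1]=0)=0; Z[6]=0
i=7: fresh scan; Z[7]=0
i=8: fresh scan; Z[8]=2 extend→box=[8,10)
i=9: min(r-i=1, Z[1]=0)=0; Z[9]=0

[10, 0, 3, 0, 1, 2, 0, 0, 2, 0]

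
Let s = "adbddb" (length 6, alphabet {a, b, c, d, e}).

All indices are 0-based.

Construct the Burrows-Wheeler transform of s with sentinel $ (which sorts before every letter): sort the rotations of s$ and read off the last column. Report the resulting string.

b$dddab

rank  rotation last
    0  $adbddb  b
    1  adbddb$  $
    2  b$adbdd  d
    3  bddb$ad  d
    4  db$adbd  d
    5  dbddb$a  a
    6  ddb$adb  b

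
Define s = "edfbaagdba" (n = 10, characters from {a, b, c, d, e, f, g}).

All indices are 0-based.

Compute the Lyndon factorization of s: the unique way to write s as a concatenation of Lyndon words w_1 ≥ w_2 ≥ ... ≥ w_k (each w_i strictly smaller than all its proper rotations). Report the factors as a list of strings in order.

emit factor 1: 'e' (i=0, period=1)
emit factor 2: 'df' (i=1, period=2)
emit factor 3: 'b' (i=3, period=1)
emit factor 4: 'aagdb' (i=4, period=5)
emit factor 5: 'a' (i=9, period=1)

["e", "df", "b", "aagdb", "a"]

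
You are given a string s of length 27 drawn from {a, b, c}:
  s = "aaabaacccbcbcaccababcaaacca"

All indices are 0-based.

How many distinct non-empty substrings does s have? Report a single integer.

rank | idx | suffix
   0 |  26 | a
   1 |   0 | aaabaacccbcbcaccababcaaacca
   2 |  21 | aaacca
   3 |   1 | aabaacccbcbcaccababcaaacca
   4 |  22 | aacca
   5 |   4 | aacccbcbcaccababcaaacca
   6 |   2 | abaacccbcbcaccababcaaacca
   7 |  16 | ababcaaacca
   8 |  18 | abcaaacca
   9 |  23 | acca
  10 |  13 | accababcaaacca
  11 |   5 | acccbcbcaccababcaaacca
  12 |   3 | baacccbcbcaccababcaaacca
  13 |  17 | babcaaacca
  14 |  19 | bcaaacca
  15 |  11 | bcaccababcaaacca
  16 |   9 | bcbcaccababcaaacca
  17 |  25 | ca
  18 |  20 | caaacca
  19 |  15 | cababcaaacca
  20 |  12 | caccababcaaacca
  21 |  10 | cbcaccababcaaacca
  22 |   8 | cbcbcaccababcaaacca
  23 |  24 | cca
  24 |  14 | ccababcaaacca
  25 |   7 | ccbcbcaccababcaaacca
  26 |   6 | cccbcbcaccababcaaacca

SA = [26, 0, 21, 1, 22, 4, 2, 16, 18, 23, 13, 5, 3, 17, 19, 11, 9, 25, 20, 15, 12, 10, 8, 24, 14, 7, 6]
[i] adj suffixes → lcp
  [1] 26/0 → 1 ('a')
  [2] 0/21 → 3 ('aaa')
  [3] 21/1 → 2 ('aa')
  [4] 1/22 → 2 ('aa')
  [5] 22/4 → 4 ('aacc')
  [6] 4/2 → 1 ('a')
  [7] 2/16 → 3 ('aba')
  [8] 16/18 → 2 ('ab')
  [9] 18/23 → 1 ('a')
  [10] 23/13 → 4 ('acca')
  [11] 13/5 → 3 ('acc')
  [12] 5/3 → 0 ('')
  [13] 3/17 → 2 ('ba')
  [14] 17/19 → 1 ('b')
  [15] 19/11 → 3 ('bca')
  [16] 11/9 → 2 ('bc')
  [17] 9/25 → 0 ('')
  [18] 25/20 → 2 ('ca')
  [19] 20/15 → 2 ('ca')
  [20] 15/12 → 2 ('ca')
  [21] 12/10 → 1 ('c')
  [22] 10/8 → 3 ('cbc')
  [23] 8/24 → 1 ('c')
  [24] 24/14 → 3 ('cca')
  [25] 14/7 → 2 ('cc')
  [26] 7/6 → 2 ('cc')

n(n+1)/2 = 27·28/2 = 378
Σ LCP = 0 + 1 + 3 + 2 + 2 + 4 + 1 + 3 + 2 + 1 + 4 + 3 + 0 + 2 + 1 + 3 + 2 + 0 + 2 + 2 + 2 + 1 + 3 + 1 + 3 + 2 + 2 = 52
distinct = 378 − 52 = 326

326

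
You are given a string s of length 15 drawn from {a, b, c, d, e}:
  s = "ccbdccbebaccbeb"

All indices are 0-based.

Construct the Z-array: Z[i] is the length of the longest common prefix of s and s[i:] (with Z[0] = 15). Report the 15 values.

Z[0]=15
i=1: outside box; Z[1]=1 grow→box=[1,2)
i=2: outside box; Z[2]=0
i=3: outside box; Z[3]=0
i=4: outside box; Z[4]=3 grow→box=[4,7)
i=5: min(r-i=2, Z[1]=1)=1; Z[5]=1
i=6: min(r-i=1, Z[2]=0)=0; Z[6]=0
i=7: outside box; Z[7]=0
i=8: outside box; Z[8]=0
i=9: outside box; Z[9]=0
i=10: outside box; Z[10]=3 grow→box=[10,13)
i=11: min(r-i=2, Z[1]=1)=1; Z[11]=1
i=12: min(r-i=1, Z[2]=0)=0; Z[12]=0
i=13: outside box; Z[13]=0
i=14: outside box; Z[14]=0

[15, 1, 0, 0, 3, 1, 0, 0, 0, 0, 3, 1, 0, 0, 0]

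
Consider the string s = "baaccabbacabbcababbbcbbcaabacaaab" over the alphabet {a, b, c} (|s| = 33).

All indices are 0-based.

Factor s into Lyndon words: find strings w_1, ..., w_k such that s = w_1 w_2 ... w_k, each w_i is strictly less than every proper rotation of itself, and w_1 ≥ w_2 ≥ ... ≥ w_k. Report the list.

emit factor 1: 'b' (i=0, period=1)
emit factor 2: 'aaccabbacabbcababbbcbbc' (i=1, period=23)
emit factor 3: 'aabac' (i=24, period=5)
emit factor 4: 'aaab' (i=29, period=4)

["b", "aaccabbacabbcababbbcbbc", "aabac", "aaab"]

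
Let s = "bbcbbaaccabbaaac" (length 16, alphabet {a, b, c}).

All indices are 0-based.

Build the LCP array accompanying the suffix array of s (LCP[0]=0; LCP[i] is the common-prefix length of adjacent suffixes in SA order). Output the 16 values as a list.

[0, 2, 3, 1, 1, 2, 0, 3, 1, 4, 2, 1, 0, 1, 1, 1]

rank→(start, suffix):
  0 → (12, 'aaac')
  1 → (13, 'aac')
  2 → (5, 'aaccabbaaac')
  3 → (9, 'abbaaac')
  4 → (14, 'ac')
  5 → (6, 'accabbaaac')
  6 → (11, 'baaac')
  7 → (4, 'baaccabbaaac')
  8 → (10, 'bbaaac')
  9 → (3, 'bbaaccabbaaac')
  10 → (0, 'bbcbbaaccabbaaac')
  11 → (1, 'bcbbaaccabbaaac')
  12 → (15, 'c')
  13 → (8, 'cabbaaac')
  14 → (2, 'cbbaaccabbaaac')
  15 → (7, 'ccabbaaac')

SA = [12, 13, 5, 9, 14, 6, 11, 4, 10, 3, 0, 1, 15, 8, 2, 7]
[i] adj suffixes → lcp
  [1] 12/13 → 2 ('aa')
  [2] 13/5 → 3 ('aac')
  [3] 5/9 → 1 ('a')
  [4] 9/14 → 1 ('a')
  [5] 14/6 → 2 ('ac')
  [6] 6/11 → 0 ('')
  [7] 11/4 → 3 ('baa')
  [8] 4/10 → 1 ('b')
  [9] 10/3 → 4 ('bbaa')
  [10] 3/0 → 2 ('bb')
  [11] 0/1 → 1 ('b')
  [12] 1/15 → 0 ('')
  [13] 15/8 → 1 ('c')
  [14] 8/2 → 1 ('c')
  [15] 2/7 → 1 ('c')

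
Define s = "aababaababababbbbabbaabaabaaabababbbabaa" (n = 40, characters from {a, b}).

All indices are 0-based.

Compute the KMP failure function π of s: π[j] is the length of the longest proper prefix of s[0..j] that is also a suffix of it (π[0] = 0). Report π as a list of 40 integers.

π[0] = 0
j=1 s[j]='a': π[1]=1 (border 'a')
j=2 s[j]='b': k: 1→0; π[2]=0 (border '')
j=3 s[j]='a': π[3]=1 (border 'a')
j=4 s[j]='b': k: 1→0; π[4]=0 (border '')
j=5 s[j]='a': π[5]=1 (border 'a')
j=6 s[j]='a': π[6]=2 (border 'aa')
j=7 s[j]='b': π[7]=3 (border 'aab')
j=8 s[j]='a': π[8]=4 (border 'aaba')
j=9 s[j]='b': π[9]=5 (border 'aabab')
j=10 s[j]='a': π[10]=6 (border 'aababa')
j=11 s[j]='b': k: 6→1→0; π[11]=0 (border '')
j=12 s[j]='a': π[12]=1 (border 'a')
j=13 s[j]='b': k: 1→0; π[13]=0 (border '')
j=14 s[j]='b': π[14]=0 (border '')
j=15 s[j]='b': π[15]=0 (border '')
j=16 s[j]='b': π[16]=0 (border '')
j=17 s[j]='a': π[17]=1 (border 'a')
j=18 s[j]='b': k: 1→0; π[18]=0 (border '')
j=19 s[j]='b': π[19]=0 (border '')
j=20 s[j]='a': π[20]=1 (border 'a')
j=21 s[j]='a': π[21]=2 (border 'aa')
j=22 s[j]='b': π[22]=3 (border 'aab')
j=23 s[j]='a': π[23]=4 (border 'aaba')
j=24 s[j]='a': k: 4→1; π[24]=2 (border 'aa')
j=25 s[j]='b': π[25]=3 (border 'aab')
j=26 s[j]='a': π[26]=4 (border 'aaba')
j=27 s[j]='a': k: 4→1; π[27]=2 (border 'aa')
j=28 s[j]='a': k: 2→1; π[28]=2 (border 'aa')
j=29 s[j]='b': π[29]=3 (border 'aab')
j=30 s[j]='a': π[30]=4 (border 'aaba')
j=31 s[j]='b': π[31]=5 (border 'aabab')
j=32 s[j]='a': π[32]=6 (border 'aababa')
j=33 s[j]='b': k: 6→1→0; π[33]=0 (border '')
j=34 s[j]='b': π[34]=0 (border '')
j=35 s[j]='b': π[35]=0 (border '')
j=36 s[j]='a': π[36]=1 (border 'a')
j=37 s[j]='b': k: 1→0; π[37]=0 (border '')
j=38 s[j]='a': π[38]=1 (border 'a')
j=39 s[j]='a': π[39]=2 (border 'aa')

[0, 1, 0, 1, 0, 1, 2, 3, 4, 5, 6, 0, 1, 0, 0, 0, 0, 1, 0, 0, 1, 2, 3, 4, 2, 3, 4, 2, 2, 3, 4, 5, 6, 0, 0, 0, 1, 0, 1, 2]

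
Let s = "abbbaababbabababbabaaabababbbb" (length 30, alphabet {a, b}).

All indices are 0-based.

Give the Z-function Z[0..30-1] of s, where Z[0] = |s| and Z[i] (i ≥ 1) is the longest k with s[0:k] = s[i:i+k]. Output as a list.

Z[0]=30
i=1: fresh scan; Z[1]=0
i=2: fresh scan; Z[2]=0
i=3: fresh scan; Z[3]=0
i=4: fresh scan; Z[4]=1 grow→box=[4,5)
i=5: fresh scan; Z[5]=2 grow→box=[5,7)
i=6: min(r-i=1, Z[1]=0)=0; Z[6]=0
i=7: fresh scan; Z[7]=3 grow→box=[7,10)
i=8: min(r-i=2, Z[1]=0)=0; Z[8]=0
i=9: min(r-i=1, Z[2]=0)=0; Z[9]=0
i=10: fresh scan; Z[10]=2 grow→box=[10,12)
i=11: min(r-i=1, Z[1]=0)=0; Z[11]=0
i=12: fresh scan; Z[12]=2 grow→box=[12,14)
i=13: min(r-i=1, Z[1]=0)=0; Z[13]=0
i=14: fresh scan; Z[14]=3 grow→box=[14,17)
i=15: min(r-i=2, Z[1]=0)=0; Z[15]=0
i=16: min(r-i=1, Z[2]=0)=0; Z[16]=0
i=17: fresh scan; Z[17]=2 grow→box=[17,19)
i=18: min(r-i=1, Z[1]=0)=0; Z[18]=0
i=19: fresh scan; Z[19]=1 grow→box=[19,20)
i=20: fresh scan; Z[20]=1 grow→box=[20,21)
i=21: fresh scan; Z[21]=2 grow→box=[21,23)
i=22: min(r-i=1, Z[1]=0)=0; Z[22]=0
i=23: fresh scan; Z[23]=2 grow→box=[23,25)
i=24: min(r-i=1, Z[1]=0)=0; Z[24]=0
i=25: fresh scan; Z[25]=4 grow→box=[25,29)
i=26: min(r-i=3, Z[1]=0)=0; Z[26]=0
i=27: min(r-i=2, Z[2]=0)=0; Z[27]=0
i=28: min(r-i=1, Z[3]=0)=0; Z[28]=0
i=29: fresh scan; Z[29]=0

[30, 0, 0, 0, 1, 2, 0, 3, 0, 0, 2, 0, 2, 0, 3, 0, 0, 2, 0, 1, 1, 2, 0, 2, 0, 4, 0, 0, 0, 0]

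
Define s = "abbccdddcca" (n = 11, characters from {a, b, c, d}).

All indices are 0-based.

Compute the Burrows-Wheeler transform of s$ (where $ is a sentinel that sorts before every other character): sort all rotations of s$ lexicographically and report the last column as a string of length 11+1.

rank  rotation      last
    0  $abbccdddcca  a
    1  a$abbccdddcc  c
    2  abbccdddcca$  $
    3  bbccdddcca$a  a
    4  bccdddcca$ab  b
    5  ca$abbccdddc  c
    6  cca$abbccddd  d
    7  ccdddcca$abb  b
    8  cdddcca$abbc  c
    9  dcca$abbccdd  d
   10  ddcca$abbccd  d
   11  dddcca$abbcc  c

ac$abcdbcddc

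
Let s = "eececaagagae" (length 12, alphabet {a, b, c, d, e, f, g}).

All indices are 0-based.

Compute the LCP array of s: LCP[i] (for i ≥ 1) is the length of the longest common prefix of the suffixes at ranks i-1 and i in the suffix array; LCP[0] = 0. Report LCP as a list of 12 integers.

[0, 1, 1, 3, 0, 1, 0, 1, 2, 1, 0, 2]

sorted suffixes:
  #0 SA[0]=5  'aagagae'
  #1 SA[1]=10  'ae'
  #2 SA[2]=8  'agae'
  #3 SA[3]=6  'agagae'
  #4 SA[4]=4  'caagagae'
  #5 SA[5]=2  'cecaagagae'
  #6 SA[6]=11  'e'
  #7 SA[7]=3  'ecaagagae'
  #8 SA[8]=1  'ececaagagae'
  #9 SA[9]=0  'eececaagagae'
  #10 SA[10]=9  'gae'
  #11 SA[11]=7  'gagae'

SA = [5, 10, 8, 6, 4, 2, 11, 3, 1, 0, 9, 7]
rank  pair      lcp
   1  s[5:],s[10:]  1  'a'
   2  s[10:],s[8:]  1  'a'
   3  s[8:],s[6:]  3  'aga'
   4  s[6:],s[4:]  0  ''
   5  s[4:],s[2:]  1  'c'
   6  s[2:],s[11:]  0  ''
   7  s[11:],s[3:]  1  'e'
   8  s[3:],s[1:]  2  'ec'
   9  s[1:],s[0:]  1  'e'
  10  s[0:],s[9:]  0  ''
  11  s[9:],s[7:]  2  'ga'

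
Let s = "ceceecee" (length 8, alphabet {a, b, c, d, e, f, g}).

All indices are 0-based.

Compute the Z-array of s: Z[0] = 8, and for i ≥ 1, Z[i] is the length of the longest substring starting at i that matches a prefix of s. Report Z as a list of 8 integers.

Z[0]=8
i=1: fresh scan; Z[1]=0
i=2: fresh scan; Z[2]=2 extend→box=[2,4)
i=3: min(r-i=1, Z[1]=0)=0; Z[3]=0
i=4: fresh scan; Z[4]=0
i=5: fresh scan; Z[5]=2 extend→box=[5,7)
i=6: min(r-i=1, Z[1]=0)=0; Z[6]=0
i=7: fresh scan; Z[7]=0

[8, 0, 2, 0, 0, 2, 0, 0]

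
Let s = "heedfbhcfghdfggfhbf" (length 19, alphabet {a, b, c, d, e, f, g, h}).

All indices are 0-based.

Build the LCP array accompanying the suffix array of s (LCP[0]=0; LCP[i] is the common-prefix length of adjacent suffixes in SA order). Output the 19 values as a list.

[0, 1, 0, 0, 2, 0, 1, 0, 1, 1, 2, 1, 0, 1, 1, 0, 1, 1, 1]

rank | idx | suffix
   0 |  17 | bf
   1 |   5 | bhcfghdfggfhbf
   2 |   7 | cfghdfggfhbf
   3 |   3 | dfbhcfghdfggfhbf
   4 |  11 | dfggfhbf
   5 |   2 | edfbhcfghdfggfhbf
   6 |   1 | eedfbhcfghdfggfhbf
   7 |  18 | f
   8 |   4 | fbhcfghdfggfhbf
   9 |  12 | fggfhbf
  10 |   8 | fghdfggfhbf
  11 |  15 | fhbf
  12 |  14 | gfhbf
  13 |  13 | ggfhbf
  14 |   9 | ghdfggfhbf
  15 |  16 | hbf
  16 |   6 | hcfghdfggfhbf
  17 |  10 | hdfggfhbf
  18 |   0 | heedfbhcfghdfggfhbf

SA = [17, 5, 7, 3, 11, 2, 1, 18, 4, 12, 8, 15, 14, 13, 9, 16, 6, 10, 0]
i: (SA[i-1],SA[i]) lcp shared
  1: (17,5) 1 'b'
  2: (5,7) 0 ''
  3: (7,3) 0 ''
  4: (3,11) 2 'df'
  5: (11,2) 0 ''
  6: (2,1) 1 'e'
  7: (1,18) 0 ''
  8: (18,4) 1 'f'
  9: (4,12) 1 'f'
  10: (12,8) 2 'fg'
  11: (8,15) 1 'f'
  12: (15,14) 0 ''
  13: (14,13) 1 'g'
  14: (13,9) 1 'g'
  15: (9,16) 0 ''
  16: (16,6) 1 'h'
  17: (6,10) 1 'h'
  18: (10,0) 1 'h'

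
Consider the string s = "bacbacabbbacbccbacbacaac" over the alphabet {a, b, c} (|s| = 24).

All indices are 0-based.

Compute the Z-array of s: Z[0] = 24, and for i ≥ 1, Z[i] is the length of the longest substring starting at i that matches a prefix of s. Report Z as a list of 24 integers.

[24, 0, 0, 3, 0, 0, 0, 1, 1, 4, 0, 0, 1, 0, 0, 7, 0, 0, 3, 0, 0, 0, 0, 0]

Z[0]=24
i=1: fresh scan; Z[1]=0
i=2: fresh scan; Z[2]=0
i=3: fresh scan; Z[3]=3 grow→box=[3,6)
i=4: min(r-i=2, Z[1]=0)=0; Z[4]=0
i=5: min(r-i=1, Z[2]=0)=0; Z[5]=0
i=6: fresh scan; Z[6]=0
i=7: fresh scan; Z[7]=1 grow→box=[7,8)
i=8: fresh scan; Z[8]=1 grow→box=[8,9)
i=9: fresh scan; Z[9]=4 grow→box=[9,13)
i=10: min(r-i=3, Z[1]=0)=0; Z[10]=0
i=11: min(r-i=2, Z[2]=0)=0; Z[11]=0
i=12: min(r-i=1, Z[3]=3)=1; Z[12]=1
i=13: fresh scan; Z[13]=0
i=14: fresh scan; Z[14]=0
i=15: fresh scan; Z[15]=7 grow→box=[15,22)
i=16: min(r-i=6, Z[1]=0)=0; Z[16]=0
i=17: min(r-i=5, Z[2]=0)=0; Z[17]=0
i=18: min(r-i=4, Z[3]=3)=3; Z[18]=3
i=19: min(r-i=3, Z[4]=0)=0; Z[19]=0
i=20: min(r-i=2, Z[5]=0)=0; Z[20]=0
i=21: min(r-i=1, Z[6]=0)=0; Z[21]=0
i=22: fresh scan; Z[22]=0
i=23: fresh scan; Z[23]=0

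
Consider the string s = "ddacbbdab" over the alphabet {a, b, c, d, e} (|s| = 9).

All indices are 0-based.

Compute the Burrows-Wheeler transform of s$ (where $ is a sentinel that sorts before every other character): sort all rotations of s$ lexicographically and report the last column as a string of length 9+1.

bddacbabd$

rank  rotation    last
    0  $ddacbbdab  b
    1  ab$ddacbbd  d
    2  acbbdab$dd  d
    3  b$ddacbbda  a
    4  bbdab$ddac  c
    5  bdab$ddacb  b
    6  cbbdab$dda  a
    7  dab$ddacbb  b
    8  dacbbdab$d  d
    9  ddacbbdab$  $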